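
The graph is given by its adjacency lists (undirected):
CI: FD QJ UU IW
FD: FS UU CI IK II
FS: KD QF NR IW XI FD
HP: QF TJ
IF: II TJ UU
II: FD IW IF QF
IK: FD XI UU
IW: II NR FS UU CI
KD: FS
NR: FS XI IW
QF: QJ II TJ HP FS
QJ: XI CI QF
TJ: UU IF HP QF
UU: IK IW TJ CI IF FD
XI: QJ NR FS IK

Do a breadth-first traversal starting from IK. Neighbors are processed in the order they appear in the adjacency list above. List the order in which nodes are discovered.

Visit IK; enqueue FD, XI, UU → queue [FD, XI, UU]
Visit FD; enqueue FS, CI, II → queue [XI, UU, FS, CI, II]
Visit XI; enqueue QJ, NR → queue [UU, FS, CI, II, QJ, NR]
Visit UU; enqueue IW, TJ, IF → queue [FS, CI, II, QJ, NR, IW, TJ, IF]
Visit FS; enqueue KD, QF → queue [CI, II, QJ, NR, IW, TJ, IF, KD, QF]
Visit CI → queue [II, QJ, NR, IW, TJ, IF, KD, QF]
Visit II → queue [QJ, NR, IW, TJ, IF, KD, QF]
Visit QJ → queue [NR, IW, TJ, IF, KD, QF]
Visit NR → queue [IW, TJ, IF, KD, QF]
Visit IW → queue [TJ, IF, KD, QF]
Visit TJ; enqueue HP → queue [IF, KD, QF, HP]
Visit IF → queue [KD, QF, HP]
Visit KD → queue [QF, HP]
Visit QF → queue [HP]
Visit HP → queue []

IK FD XI UU FS CI II QJ NR IW TJ IF KD QF HP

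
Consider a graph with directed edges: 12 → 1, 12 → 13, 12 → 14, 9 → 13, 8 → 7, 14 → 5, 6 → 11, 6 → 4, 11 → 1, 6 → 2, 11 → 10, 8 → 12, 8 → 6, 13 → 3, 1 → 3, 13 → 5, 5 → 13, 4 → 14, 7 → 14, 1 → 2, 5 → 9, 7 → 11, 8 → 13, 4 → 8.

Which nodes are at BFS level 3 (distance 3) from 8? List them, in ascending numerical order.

9, 10

Level 0: 8
Level 1: 6, 7, 12, 13
Level 2: 1, 2, 3, 4, 5, 11, 14
Level 3: 9, 10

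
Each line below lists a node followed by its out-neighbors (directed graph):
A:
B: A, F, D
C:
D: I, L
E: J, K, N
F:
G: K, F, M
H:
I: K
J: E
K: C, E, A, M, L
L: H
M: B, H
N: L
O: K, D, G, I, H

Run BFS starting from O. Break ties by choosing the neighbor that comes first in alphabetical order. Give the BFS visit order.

Visit O; enqueue D, G, H, I, K → queue [D, G, H, I, K]
Visit D; enqueue L → queue [G, H, I, K, L]
Visit G; enqueue F, M → queue [H, I, K, L, F, M]
Visit H → queue [I, K, L, F, M]
Visit I → queue [K, L, F, M]
Visit K; enqueue A, C, E → queue [L, F, M, A, C, E]
Visit L → queue [F, M, A, C, E]
Visit F → queue [M, A, C, E]
Visit M; enqueue B → queue [A, C, E, B]
Visit A → queue [C, E, B]
Visit C → queue [E, B]
Visit E; enqueue J, N → queue [B, J, N]
Visit B → queue [J, N]
Visit J → queue [N]
Visit N → queue []

O -> D -> G -> H -> I -> K -> L -> F -> M -> A -> C -> E -> B -> J -> N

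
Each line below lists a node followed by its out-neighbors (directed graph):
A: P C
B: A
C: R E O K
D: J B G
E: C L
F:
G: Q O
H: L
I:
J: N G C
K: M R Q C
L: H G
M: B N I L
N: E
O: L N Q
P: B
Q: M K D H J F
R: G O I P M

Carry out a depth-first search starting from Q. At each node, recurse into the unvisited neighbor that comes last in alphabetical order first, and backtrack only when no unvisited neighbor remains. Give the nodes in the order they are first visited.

Visit Q
Q → M
M → N
N → E
E → L
L → H
L → G
G → O
E → C
C → R
R → P
P → B
B → A
R → I
C → K
Q → J
Q → F
Q → D

Q → M → N → E → L → H → G → O → C → R → P → B → A → I → K → J → F → D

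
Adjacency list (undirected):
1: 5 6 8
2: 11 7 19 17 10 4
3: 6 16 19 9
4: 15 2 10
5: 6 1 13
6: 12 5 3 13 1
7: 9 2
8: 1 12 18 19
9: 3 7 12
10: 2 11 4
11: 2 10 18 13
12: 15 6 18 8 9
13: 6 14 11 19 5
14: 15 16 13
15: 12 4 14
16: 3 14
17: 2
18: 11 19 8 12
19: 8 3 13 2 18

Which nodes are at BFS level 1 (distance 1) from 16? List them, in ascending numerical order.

3, 14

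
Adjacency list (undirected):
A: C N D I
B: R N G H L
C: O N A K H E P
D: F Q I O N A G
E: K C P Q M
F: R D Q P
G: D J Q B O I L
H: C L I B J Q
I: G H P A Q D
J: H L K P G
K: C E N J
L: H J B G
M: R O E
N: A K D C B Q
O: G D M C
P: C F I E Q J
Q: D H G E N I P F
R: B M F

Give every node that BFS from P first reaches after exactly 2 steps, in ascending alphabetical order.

A, D, G, H, K, L, M, N, O, R

Level 0: P
Level 1: C, E, F, I, J, Q
Level 2: A, D, G, H, K, L, M, N, O, R
Level 3: B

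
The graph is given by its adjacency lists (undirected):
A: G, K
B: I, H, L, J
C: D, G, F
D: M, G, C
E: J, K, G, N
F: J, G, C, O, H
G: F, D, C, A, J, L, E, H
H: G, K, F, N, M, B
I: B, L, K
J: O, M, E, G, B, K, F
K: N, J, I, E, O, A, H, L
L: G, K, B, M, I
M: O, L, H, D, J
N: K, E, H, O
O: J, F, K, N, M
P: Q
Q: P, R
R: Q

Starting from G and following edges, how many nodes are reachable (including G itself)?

BFS from G visits: G, A, C, D, E, F, H, J, L, K, M, N, O, B, I
Reachable nodes: 15 of 18 total.

15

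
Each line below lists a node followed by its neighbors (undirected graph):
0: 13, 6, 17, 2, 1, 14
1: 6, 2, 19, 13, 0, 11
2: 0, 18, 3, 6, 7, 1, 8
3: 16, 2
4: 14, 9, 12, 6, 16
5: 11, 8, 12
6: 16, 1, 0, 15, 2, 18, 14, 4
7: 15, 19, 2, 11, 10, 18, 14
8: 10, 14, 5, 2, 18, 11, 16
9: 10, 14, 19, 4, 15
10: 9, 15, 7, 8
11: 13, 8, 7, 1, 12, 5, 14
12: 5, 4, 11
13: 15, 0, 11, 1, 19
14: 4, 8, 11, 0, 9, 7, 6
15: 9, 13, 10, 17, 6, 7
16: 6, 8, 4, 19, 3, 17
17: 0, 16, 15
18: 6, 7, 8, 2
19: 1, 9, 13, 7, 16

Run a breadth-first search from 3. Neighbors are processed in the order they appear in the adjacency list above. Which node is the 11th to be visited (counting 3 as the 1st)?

7

Visit 3; enqueue 16, 2 → queue [16, 2]
Visit 16; enqueue 6, 8, 4, 19, 17 → queue [2, 6, 8, 4, 19, 17]
Visit 2; enqueue 0, 18, 7, 1 → queue [6, 8, 4, 19, 17, 0, 18, 7, 1]
Visit 6; enqueue 15, 14 → queue [8, 4, 19, 17, 0, 18, 7, 1, 15, 14]
Visit 8; enqueue 10, 5, 11 → queue [4, 19, 17, 0, 18, 7, 1, 15, 14, 10, 5, 11]
Visit 4; enqueue 9, 12 → queue [19, 17, 0, 18, 7, 1, 15, 14, 10, 5, 11, 9, 12]
Visit 19; enqueue 13 → queue [17, 0, 18, 7, 1, 15, 14, 10, 5, 11, 9, 12, 13]
Visit 17 → queue [0, 18, 7, 1, 15, 14, 10, 5, 11, 9, 12, 13]
Visit 0 → queue [18, 7, 1, 15, 14, 10, 5, 11, 9, 12, 13]
Visit 18 → queue [7, 1, 15, 14, 10, 5, 11, 9, 12, 13]
Visit 7 → queue [1, 15, 14, 10, 5, 11, 9, 12, 13]
Visit 1 → queue [15, 14, 10, 5, 11, 9, 12, 13]
Visit 15 → queue [14, 10, 5, 11, 9, 12, 13]
Visit 14 → queue [10, 5, 11, 9, 12, 13]
Visit 10 → queue [5, 11, 9, 12, 13]
Visit 5 → queue [11, 9, 12, 13]
Visit 11 → queue [9, 12, 13]
Visit 9 → queue [12, 13]
Visit 12 → queue [13]
Visit 13 → queue []

Visit order: 3, 16, 2, 6, 8, 4, 19, 17, 0, 18, 7, 1, 15, 14, 10, 5, 11, 9, 12, 13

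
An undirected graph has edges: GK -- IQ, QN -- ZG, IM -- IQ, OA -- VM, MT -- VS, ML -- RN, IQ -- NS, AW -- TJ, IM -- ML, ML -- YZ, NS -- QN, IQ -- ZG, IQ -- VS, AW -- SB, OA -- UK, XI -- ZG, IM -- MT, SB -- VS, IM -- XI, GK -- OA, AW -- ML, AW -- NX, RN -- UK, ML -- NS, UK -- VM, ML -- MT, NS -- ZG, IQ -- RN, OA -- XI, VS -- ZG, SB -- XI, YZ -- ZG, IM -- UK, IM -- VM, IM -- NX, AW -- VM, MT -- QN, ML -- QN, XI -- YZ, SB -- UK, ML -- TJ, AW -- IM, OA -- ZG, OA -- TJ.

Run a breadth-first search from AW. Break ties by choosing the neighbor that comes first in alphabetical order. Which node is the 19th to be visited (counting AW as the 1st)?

ZG

Visit AW; enqueue IM, ML, NX, SB, TJ, VM → queue [IM, ML, NX, SB, TJ, VM]
Visit IM; enqueue IQ, MT, UK, XI → queue [ML, NX, SB, TJ, VM, IQ, MT, UK, XI]
Visit ML; enqueue NS, QN, RN, YZ → queue [NX, SB, TJ, VM, IQ, MT, UK, XI, NS, QN, RN, YZ]
Visit NX → queue [SB, TJ, VM, IQ, MT, UK, XI, NS, QN, RN, YZ]
Visit SB; enqueue VS → queue [TJ, VM, IQ, MT, UK, XI, NS, QN, RN, YZ, VS]
Visit TJ; enqueue OA → queue [VM, IQ, MT, UK, XI, NS, QN, RN, YZ, VS, OA]
Visit VM → queue [IQ, MT, UK, XI, NS, QN, RN, YZ, VS, OA]
Visit IQ; enqueue GK, ZG → queue [MT, UK, XI, NS, QN, RN, YZ, VS, OA, GK, ZG]
Visit MT → queue [UK, XI, NS, QN, RN, YZ, VS, OA, GK, ZG]
Visit UK → queue [XI, NS, QN, RN, YZ, VS, OA, GK, ZG]
Visit XI → queue [NS, QN, RN, YZ, VS, OA, GK, ZG]
Visit NS → queue [QN, RN, YZ, VS, OA, GK, ZG]
Visit QN → queue [RN, YZ, VS, OA, GK, ZG]
Visit RN → queue [YZ, VS, OA, GK, ZG]
Visit YZ → queue [VS, OA, GK, ZG]
Visit VS → queue [OA, GK, ZG]
Visit OA → queue [GK, ZG]
Visit GK → queue [ZG]
Visit ZG → queue []

Visit order: AW, IM, ML, NX, SB, TJ, VM, IQ, MT, UK, XI, NS, QN, RN, YZ, VS, OA, GK, ZG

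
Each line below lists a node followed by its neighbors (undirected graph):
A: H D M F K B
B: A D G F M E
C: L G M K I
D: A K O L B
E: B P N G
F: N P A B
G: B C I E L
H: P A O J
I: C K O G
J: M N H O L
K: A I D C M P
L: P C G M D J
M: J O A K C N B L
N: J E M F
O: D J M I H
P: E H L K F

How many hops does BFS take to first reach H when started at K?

2

Level 0: K
Level 1: A, C, D, I, M, P
Level 2: B, E, F, G, H, J, L, N, O
H first appears at level 2.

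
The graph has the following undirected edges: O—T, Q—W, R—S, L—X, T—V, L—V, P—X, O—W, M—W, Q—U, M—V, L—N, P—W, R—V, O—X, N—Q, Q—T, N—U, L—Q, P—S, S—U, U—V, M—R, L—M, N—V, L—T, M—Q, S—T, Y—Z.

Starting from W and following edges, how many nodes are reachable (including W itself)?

13

BFS from W visits: W, Q, P, O, M, U, T, N, L, X, S, V, R
Reachable nodes: 13 of 15 total.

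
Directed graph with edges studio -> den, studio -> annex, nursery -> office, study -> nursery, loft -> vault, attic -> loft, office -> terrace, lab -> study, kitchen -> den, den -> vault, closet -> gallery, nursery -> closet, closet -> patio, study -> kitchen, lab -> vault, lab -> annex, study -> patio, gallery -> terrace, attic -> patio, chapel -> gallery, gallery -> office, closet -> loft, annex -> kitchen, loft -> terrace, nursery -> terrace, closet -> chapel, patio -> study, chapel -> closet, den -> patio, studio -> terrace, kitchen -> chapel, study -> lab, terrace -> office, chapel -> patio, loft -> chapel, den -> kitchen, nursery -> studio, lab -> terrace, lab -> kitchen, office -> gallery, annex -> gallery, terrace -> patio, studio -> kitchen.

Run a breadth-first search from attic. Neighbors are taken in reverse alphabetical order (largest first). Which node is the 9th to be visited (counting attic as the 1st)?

lab

Visit attic; enqueue patio, loft → queue [patio, loft]
Visit patio; enqueue study → queue [loft, study]
Visit loft; enqueue vault, terrace, chapel → queue [study, vault, terrace, chapel]
Visit study; enqueue nursery, lab, kitchen → queue [vault, terrace, chapel, nursery, lab, kitchen]
Visit vault → queue [terrace, chapel, nursery, lab, kitchen]
Visit terrace; enqueue office → queue [chapel, nursery, lab, kitchen, office]
Visit chapel; enqueue gallery, closet → queue [nursery, lab, kitchen, office, gallery, closet]
Visit nursery; enqueue studio → queue [lab, kitchen, office, gallery, closet, studio]
Visit lab; enqueue annex → queue [kitchen, office, gallery, closet, studio, annex]
Visit kitchen; enqueue den → queue [office, gallery, closet, studio, annex, den]
Visit office → queue [gallery, closet, studio, annex, den]
Visit gallery → queue [closet, studio, annex, den]
Visit closet → queue [studio, annex, den]
Visit studio → queue [annex, den]
Visit annex → queue [den]
Visit den → queue []

Visit order: attic, patio, loft, study, vault, terrace, chapel, nursery, lab, kitchen, office, gallery, closet, studio, annex, den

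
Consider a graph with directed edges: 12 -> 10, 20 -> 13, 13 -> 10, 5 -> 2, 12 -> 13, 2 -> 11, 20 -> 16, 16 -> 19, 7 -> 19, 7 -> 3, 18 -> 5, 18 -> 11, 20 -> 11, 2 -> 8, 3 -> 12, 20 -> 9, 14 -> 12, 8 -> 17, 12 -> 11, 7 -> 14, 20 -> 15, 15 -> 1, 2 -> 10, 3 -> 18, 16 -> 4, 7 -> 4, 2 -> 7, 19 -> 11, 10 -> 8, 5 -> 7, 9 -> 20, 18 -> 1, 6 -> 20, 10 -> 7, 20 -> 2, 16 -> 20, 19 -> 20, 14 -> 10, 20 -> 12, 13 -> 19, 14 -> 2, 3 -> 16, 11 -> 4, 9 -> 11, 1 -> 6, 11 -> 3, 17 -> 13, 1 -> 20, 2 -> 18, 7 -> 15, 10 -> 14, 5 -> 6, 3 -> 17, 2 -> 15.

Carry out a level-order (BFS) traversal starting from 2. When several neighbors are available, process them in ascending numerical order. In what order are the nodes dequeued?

Visit 2; enqueue 7, 8, 10, 11, 15, 18 → queue [7, 8, 10, 11, 15, 18]
Visit 7; enqueue 3, 4, 14, 19 → queue [8, 10, 11, 15, 18, 3, 4, 14, 19]
Visit 8; enqueue 17 → queue [10, 11, 15, 18, 3, 4, 14, 19, 17]
Visit 10 → queue [11, 15, 18, 3, 4, 14, 19, 17]
Visit 11 → queue [15, 18, 3, 4, 14, 19, 17]
Visit 15; enqueue 1 → queue [18, 3, 4, 14, 19, 17, 1]
Visit 18; enqueue 5 → queue [3, 4, 14, 19, 17, 1, 5]
Visit 3; enqueue 12, 16 → queue [4, 14, 19, 17, 1, 5, 12, 16]
Visit 4 → queue [14, 19, 17, 1, 5, 12, 16]
Visit 14 → queue [19, 17, 1, 5, 12, 16]
Visit 19; enqueue 20 → queue [17, 1, 5, 12, 16, 20]
Visit 17; enqueue 13 → queue [1, 5, 12, 16, 20, 13]
Visit 1; enqueue 6 → queue [5, 12, 16, 20, 13, 6]
Visit 5 → queue [12, 16, 20, 13, 6]
Visit 12 → queue [16, 20, 13, 6]
Visit 16 → queue [20, 13, 6]
Visit 20; enqueue 9 → queue [13, 6, 9]
Visit 13 → queue [6, 9]
Visit 6 → queue [9]
Visit 9 → queue []

2 → 7 → 8 → 10 → 11 → 15 → 18 → 3 → 4 → 14 → 19 → 17 → 1 → 5 → 12 → 16 → 20 → 13 → 6 → 9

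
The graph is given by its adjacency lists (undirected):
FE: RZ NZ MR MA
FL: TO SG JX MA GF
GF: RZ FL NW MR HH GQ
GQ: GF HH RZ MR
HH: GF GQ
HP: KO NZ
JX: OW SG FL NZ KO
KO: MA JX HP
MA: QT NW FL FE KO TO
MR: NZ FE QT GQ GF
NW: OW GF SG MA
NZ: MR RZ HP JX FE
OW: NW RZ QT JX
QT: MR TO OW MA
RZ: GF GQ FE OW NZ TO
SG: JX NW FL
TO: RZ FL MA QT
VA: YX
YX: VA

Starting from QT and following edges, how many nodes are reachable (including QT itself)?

17

BFS from QT visits: QT, MA, MR, OW, TO, FE, FL, KO, NW, GF, GQ, NZ, JX, RZ, SG, HP, HH
Reachable nodes: 17 of 19 total.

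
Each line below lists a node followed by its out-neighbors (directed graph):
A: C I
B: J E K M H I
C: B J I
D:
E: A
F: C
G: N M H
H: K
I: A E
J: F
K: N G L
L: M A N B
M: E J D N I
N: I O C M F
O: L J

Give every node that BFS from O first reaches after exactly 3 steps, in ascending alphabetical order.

C, D, E, H, I, K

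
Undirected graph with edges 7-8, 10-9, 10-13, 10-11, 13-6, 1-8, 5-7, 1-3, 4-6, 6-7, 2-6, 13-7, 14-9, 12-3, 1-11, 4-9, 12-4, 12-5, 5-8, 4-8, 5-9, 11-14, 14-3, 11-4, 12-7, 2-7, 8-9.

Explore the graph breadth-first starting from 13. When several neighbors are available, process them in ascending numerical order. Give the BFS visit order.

13 6 7 10 2 4 5 8 12 9 11 1 3 14

Visit 13; enqueue 6, 7, 10 → queue [6, 7, 10]
Visit 6; enqueue 2, 4 → queue [7, 10, 2, 4]
Visit 7; enqueue 5, 8, 12 → queue [10, 2, 4, 5, 8, 12]
Visit 10; enqueue 9, 11 → queue [2, 4, 5, 8, 12, 9, 11]
Visit 2 → queue [4, 5, 8, 12, 9, 11]
Visit 4 → queue [5, 8, 12, 9, 11]
Visit 5 → queue [8, 12, 9, 11]
Visit 8; enqueue 1 → queue [12, 9, 11, 1]
Visit 12; enqueue 3 → queue [9, 11, 1, 3]
Visit 9; enqueue 14 → queue [11, 1, 3, 14]
Visit 11 → queue [1, 3, 14]
Visit 1 → queue [3, 14]
Visit 3 → queue [14]
Visit 14 → queue []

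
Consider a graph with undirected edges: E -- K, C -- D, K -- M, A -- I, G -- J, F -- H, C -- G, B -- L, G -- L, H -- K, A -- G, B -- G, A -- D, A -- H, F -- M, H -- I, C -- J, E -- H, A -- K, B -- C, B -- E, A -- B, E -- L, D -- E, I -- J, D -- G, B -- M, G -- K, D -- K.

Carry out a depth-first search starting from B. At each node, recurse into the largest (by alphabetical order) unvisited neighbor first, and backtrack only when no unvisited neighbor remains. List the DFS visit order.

Visit B
B → M
M → K
K → H
H → I
I → J
J → G
G → L
L → E
E → D
D → C
D → A
H → F

B -> M -> K -> H -> I -> J -> G -> L -> E -> D -> C -> A -> F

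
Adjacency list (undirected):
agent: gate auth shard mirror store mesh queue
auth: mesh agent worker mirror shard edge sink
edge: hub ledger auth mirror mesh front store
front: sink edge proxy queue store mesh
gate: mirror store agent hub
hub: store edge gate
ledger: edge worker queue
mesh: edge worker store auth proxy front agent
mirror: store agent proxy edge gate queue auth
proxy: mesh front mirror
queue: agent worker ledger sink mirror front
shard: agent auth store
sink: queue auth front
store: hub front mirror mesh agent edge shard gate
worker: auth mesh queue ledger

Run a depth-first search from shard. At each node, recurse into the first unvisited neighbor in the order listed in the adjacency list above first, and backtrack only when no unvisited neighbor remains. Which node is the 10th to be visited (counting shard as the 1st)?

Visit shard
shard → agent
agent → gate
gate → mirror
mirror → store
store → hub
hub → edge
edge → ledger
ledger → worker
worker → auth
auth → mesh
mesh → proxy
proxy → front
front → sink
sink → queue

Visit order: shard, agent, gate, mirror, store, hub, edge, ledger, worker, auth, mesh, proxy, front, sink, queue

auth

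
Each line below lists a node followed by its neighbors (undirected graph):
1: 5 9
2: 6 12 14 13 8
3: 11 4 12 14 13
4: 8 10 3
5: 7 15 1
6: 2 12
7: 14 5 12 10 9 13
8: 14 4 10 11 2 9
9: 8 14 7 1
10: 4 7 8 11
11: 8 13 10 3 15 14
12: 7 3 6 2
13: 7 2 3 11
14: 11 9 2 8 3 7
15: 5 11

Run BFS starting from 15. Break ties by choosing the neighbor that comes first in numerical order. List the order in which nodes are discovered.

Visit 15; enqueue 5, 11 → queue [5, 11]
Visit 5; enqueue 1, 7 → queue [11, 1, 7]
Visit 11; enqueue 3, 8, 10, 13, 14 → queue [1, 7, 3, 8, 10, 13, 14]
Visit 1; enqueue 9 → queue [7, 3, 8, 10, 13, 14, 9]
Visit 7; enqueue 12 → queue [3, 8, 10, 13, 14, 9, 12]
Visit 3; enqueue 4 → queue [8, 10, 13, 14, 9, 12, 4]
Visit 8; enqueue 2 → queue [10, 13, 14, 9, 12, 4, 2]
Visit 10 → queue [13, 14, 9, 12, 4, 2]
Visit 13 → queue [14, 9, 12, 4, 2]
Visit 14 → queue [9, 12, 4, 2]
Visit 9 → queue [12, 4, 2]
Visit 12; enqueue 6 → queue [4, 2, 6]
Visit 4 → queue [2, 6]
Visit 2 → queue [6]
Visit 6 → queue []

15 -> 5 -> 11 -> 1 -> 7 -> 3 -> 8 -> 10 -> 13 -> 14 -> 9 -> 12 -> 4 -> 2 -> 6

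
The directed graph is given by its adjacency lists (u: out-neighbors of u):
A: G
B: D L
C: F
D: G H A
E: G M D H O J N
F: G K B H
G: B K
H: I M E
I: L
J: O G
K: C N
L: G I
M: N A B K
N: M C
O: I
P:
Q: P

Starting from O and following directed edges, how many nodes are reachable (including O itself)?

15

BFS from O visits: O, I, L, G, B, K, D, C, N, A, H, F, M, E, J
Reachable nodes: 15 of 17 total.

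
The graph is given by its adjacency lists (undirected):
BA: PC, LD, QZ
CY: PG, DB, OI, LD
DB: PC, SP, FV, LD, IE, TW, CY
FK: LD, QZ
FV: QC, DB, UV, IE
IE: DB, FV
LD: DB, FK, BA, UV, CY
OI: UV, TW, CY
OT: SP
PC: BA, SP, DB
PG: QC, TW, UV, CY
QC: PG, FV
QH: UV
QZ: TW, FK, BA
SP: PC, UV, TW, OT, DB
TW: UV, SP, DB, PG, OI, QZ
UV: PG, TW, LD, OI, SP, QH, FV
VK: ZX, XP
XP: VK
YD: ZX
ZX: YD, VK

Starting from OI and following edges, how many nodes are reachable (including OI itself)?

BFS from OI visits: OI, UV, TW, CY, PG, LD, SP, QH, FV, DB, QZ, QC, FK, BA, PC, OT, IE
Reachable nodes: 17 of 21 total.

17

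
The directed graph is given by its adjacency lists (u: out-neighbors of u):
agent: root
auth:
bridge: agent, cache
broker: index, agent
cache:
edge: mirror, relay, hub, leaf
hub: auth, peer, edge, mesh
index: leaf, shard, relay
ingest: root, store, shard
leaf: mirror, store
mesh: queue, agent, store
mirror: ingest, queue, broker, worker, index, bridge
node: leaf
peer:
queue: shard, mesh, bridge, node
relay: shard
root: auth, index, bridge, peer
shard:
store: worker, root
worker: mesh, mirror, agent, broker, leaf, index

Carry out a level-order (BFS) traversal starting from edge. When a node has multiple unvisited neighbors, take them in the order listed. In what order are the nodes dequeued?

edge, mirror, relay, hub, leaf, ingest, queue, broker, worker, index, bridge, shard, auth, peer, mesh, store, root, node, agent, cache

Visit edge; enqueue mirror, relay, hub, leaf → queue [mirror, relay, hub, leaf]
Visit mirror; enqueue ingest, queue, broker, worker, index, bridge → queue [relay, hub, leaf, ingest, queue, broker, worker, index, bridge]
Visit relay; enqueue shard → queue [hub, leaf, ingest, queue, broker, worker, index, bridge, shard]
Visit hub; enqueue auth, peer, mesh → queue [leaf, ingest, queue, broker, worker, index, bridge, shard, auth, peer, mesh]
Visit leaf; enqueue store → queue [ingest, queue, broker, worker, index, bridge, shard, auth, peer, mesh, store]
Visit ingest; enqueue root → queue [queue, broker, worker, index, bridge, shard, auth, peer, mesh, store, root]
Visit queue; enqueue node → queue [broker, worker, index, bridge, shard, auth, peer, mesh, store, root, node]
Visit broker; enqueue agent → queue [worker, index, bridge, shard, auth, peer, mesh, store, root, node, agent]
Visit worker → queue [index, bridge, shard, auth, peer, mesh, store, root, node, agent]
Visit index → queue [bridge, shard, auth, peer, mesh, store, root, node, agent]
Visit bridge; enqueue cache → queue [shard, auth, peer, mesh, store, root, node, agent, cache]
Visit shard → queue [auth, peer, mesh, store, root, node, agent, cache]
Visit auth → queue [peer, mesh, store, root, node, agent, cache]
Visit peer → queue [mesh, store, root, node, agent, cache]
Visit mesh → queue [store, root, node, agent, cache]
Visit store → queue [root, node, agent, cache]
Visit root → queue [node, agent, cache]
Visit node → queue [agent, cache]
Visit agent → queue [cache]
Visit cache → queue []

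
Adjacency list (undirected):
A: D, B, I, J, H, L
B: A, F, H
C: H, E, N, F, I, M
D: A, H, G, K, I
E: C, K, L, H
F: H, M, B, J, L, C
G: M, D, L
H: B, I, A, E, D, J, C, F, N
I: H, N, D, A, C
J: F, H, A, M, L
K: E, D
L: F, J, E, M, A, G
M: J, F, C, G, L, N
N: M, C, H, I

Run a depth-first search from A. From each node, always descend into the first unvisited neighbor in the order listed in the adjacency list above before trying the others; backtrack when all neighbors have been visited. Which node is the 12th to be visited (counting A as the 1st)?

Visit A
A → D
D → H
H → B
B → F
F → M
M → J
J → L
L → E
E → C
C → N
N → I
E → K
L → G

Visit order: A, D, H, B, F, M, J, L, E, C, N, I, K, G

I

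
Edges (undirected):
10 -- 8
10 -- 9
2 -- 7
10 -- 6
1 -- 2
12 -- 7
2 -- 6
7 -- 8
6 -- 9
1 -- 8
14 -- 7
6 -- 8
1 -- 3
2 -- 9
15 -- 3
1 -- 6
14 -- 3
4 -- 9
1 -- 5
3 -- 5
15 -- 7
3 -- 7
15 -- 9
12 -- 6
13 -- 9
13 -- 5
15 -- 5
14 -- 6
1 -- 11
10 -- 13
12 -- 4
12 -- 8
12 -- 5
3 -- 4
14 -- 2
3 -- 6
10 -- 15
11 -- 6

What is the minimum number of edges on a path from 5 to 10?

2

Level 0: 5
Level 1: 1, 3, 12, 13, 15
Level 2: 2, 4, 6, 7, 8, 9, 10, 11, 14
10 first appears at level 2.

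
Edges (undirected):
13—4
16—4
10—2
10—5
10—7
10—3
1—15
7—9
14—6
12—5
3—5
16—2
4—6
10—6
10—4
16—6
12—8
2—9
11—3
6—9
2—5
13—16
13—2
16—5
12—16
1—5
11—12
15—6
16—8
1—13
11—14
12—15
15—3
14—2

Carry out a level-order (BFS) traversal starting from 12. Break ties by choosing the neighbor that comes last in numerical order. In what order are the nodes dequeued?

12, 16, 15, 11, 8, 5, 13, 6, 4, 2, 3, 1, 14, 10, 9, 7

Visit 12; enqueue 16, 15, 11, 8, 5 → queue [16, 15, 11, 8, 5]
Visit 16; enqueue 13, 6, 4, 2 → queue [15, 11, 8, 5, 13, 6, 4, 2]
Visit 15; enqueue 3, 1 → queue [11, 8, 5, 13, 6, 4, 2, 3, 1]
Visit 11; enqueue 14 → queue [8, 5, 13, 6, 4, 2, 3, 1, 14]
Visit 8 → queue [5, 13, 6, 4, 2, 3, 1, 14]
Visit 5; enqueue 10 → queue [13, 6, 4, 2, 3, 1, 14, 10]
Visit 13 → queue [6, 4, 2, 3, 1, 14, 10]
Visit 6; enqueue 9 → queue [4, 2, 3, 1, 14, 10, 9]
Visit 4 → queue [2, 3, 1, 14, 10, 9]
Visit 2 → queue [3, 1, 14, 10, 9]
Visit 3 → queue [1, 14, 10, 9]
Visit 1 → queue [14, 10, 9]
Visit 14 → queue [10, 9]
Visit 10; enqueue 7 → queue [9, 7]
Visit 9 → queue [7]
Visit 7 → queue []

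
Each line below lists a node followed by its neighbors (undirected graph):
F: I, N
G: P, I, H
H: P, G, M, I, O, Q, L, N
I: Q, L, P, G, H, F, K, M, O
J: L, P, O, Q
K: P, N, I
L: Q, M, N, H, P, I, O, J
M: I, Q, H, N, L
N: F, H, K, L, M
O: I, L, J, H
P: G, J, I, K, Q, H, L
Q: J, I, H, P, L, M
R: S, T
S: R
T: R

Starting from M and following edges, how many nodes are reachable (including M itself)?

BFS from M visits: M, H, I, L, N, Q, G, O, P, F, K, J
Reachable nodes: 12 of 15 total.

12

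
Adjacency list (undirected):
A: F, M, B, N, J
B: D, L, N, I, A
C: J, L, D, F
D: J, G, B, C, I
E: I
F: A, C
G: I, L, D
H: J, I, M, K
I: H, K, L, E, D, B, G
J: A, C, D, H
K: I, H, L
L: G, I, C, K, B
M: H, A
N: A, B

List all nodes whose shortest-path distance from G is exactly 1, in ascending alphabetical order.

D, I, L

Level 0: G
Level 1: D, I, L
Level 2: B, C, E, H, J, K
Level 3: A, F, M, N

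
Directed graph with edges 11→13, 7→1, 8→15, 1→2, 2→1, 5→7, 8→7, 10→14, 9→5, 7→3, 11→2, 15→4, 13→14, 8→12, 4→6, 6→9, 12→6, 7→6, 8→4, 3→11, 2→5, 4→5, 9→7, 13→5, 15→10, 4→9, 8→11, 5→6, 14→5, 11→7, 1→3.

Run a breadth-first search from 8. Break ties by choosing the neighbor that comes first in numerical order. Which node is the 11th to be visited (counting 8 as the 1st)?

3

Visit 8; enqueue 4, 7, 11, 12, 15 → queue [4, 7, 11, 12, 15]
Visit 4; enqueue 5, 6, 9 → queue [7, 11, 12, 15, 5, 6, 9]
Visit 7; enqueue 1, 3 → queue [11, 12, 15, 5, 6, 9, 1, 3]
Visit 11; enqueue 2, 13 → queue [12, 15, 5, 6, 9, 1, 3, 2, 13]
Visit 12 → queue [15, 5, 6, 9, 1, 3, 2, 13]
Visit 15; enqueue 10 → queue [5, 6, 9, 1, 3, 2, 13, 10]
Visit 5 → queue [6, 9, 1, 3, 2, 13, 10]
Visit 6 → queue [9, 1, 3, 2, 13, 10]
Visit 9 → queue [1, 3, 2, 13, 10]
Visit 1 → queue [3, 2, 13, 10]
Visit 3 → queue [2, 13, 10]
Visit 2 → queue [13, 10]
Visit 13; enqueue 14 → queue [10, 14]
Visit 10 → queue [14]
Visit 14 → queue []

Visit order: 8, 4, 7, 11, 12, 15, 5, 6, 9, 1, 3, 2, 13, 10, 14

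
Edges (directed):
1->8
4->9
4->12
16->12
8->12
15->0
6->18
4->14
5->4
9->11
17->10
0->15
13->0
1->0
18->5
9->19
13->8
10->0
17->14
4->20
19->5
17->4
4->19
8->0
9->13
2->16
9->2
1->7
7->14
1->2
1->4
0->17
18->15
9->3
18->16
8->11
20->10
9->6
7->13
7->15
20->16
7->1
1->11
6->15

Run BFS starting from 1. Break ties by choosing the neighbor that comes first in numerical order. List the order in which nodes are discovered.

Visit 1; enqueue 0, 2, 4, 7, 8, 11 → queue [0, 2, 4, 7, 8, 11]
Visit 0; enqueue 15, 17 → queue [2, 4, 7, 8, 11, 15, 17]
Visit 2; enqueue 16 → queue [4, 7, 8, 11, 15, 17, 16]
Visit 4; enqueue 9, 12, 14, 19, 20 → queue [7, 8, 11, 15, 17, 16, 9, 12, 14, 19, 20]
Visit 7; enqueue 13 → queue [8, 11, 15, 17, 16, 9, 12, 14, 19, 20, 13]
Visit 8 → queue [11, 15, 17, 16, 9, 12, 14, 19, 20, 13]
Visit 11 → queue [15, 17, 16, 9, 12, 14, 19, 20, 13]
Visit 15 → queue [17, 16, 9, 12, 14, 19, 20, 13]
Visit 17; enqueue 10 → queue [16, 9, 12, 14, 19, 20, 13, 10]
Visit 16 → queue [9, 12, 14, 19, 20, 13, 10]
Visit 9; enqueue 3, 6 → queue [12, 14, 19, 20, 13, 10, 3, 6]
Visit 12 → queue [14, 19, 20, 13, 10, 3, 6]
Visit 14 → queue [19, 20, 13, 10, 3, 6]
Visit 19; enqueue 5 → queue [20, 13, 10, 3, 6, 5]
Visit 20 → queue [13, 10, 3, 6, 5]
Visit 13 → queue [10, 3, 6, 5]
Visit 10 → queue [3, 6, 5]
Visit 3 → queue [6, 5]
Visit 6; enqueue 18 → queue [5, 18]
Visit 5 → queue [18]
Visit 18 → queue []

1 0 2 4 7 8 11 15 17 16 9 12 14 19 20 13 10 3 6 5 18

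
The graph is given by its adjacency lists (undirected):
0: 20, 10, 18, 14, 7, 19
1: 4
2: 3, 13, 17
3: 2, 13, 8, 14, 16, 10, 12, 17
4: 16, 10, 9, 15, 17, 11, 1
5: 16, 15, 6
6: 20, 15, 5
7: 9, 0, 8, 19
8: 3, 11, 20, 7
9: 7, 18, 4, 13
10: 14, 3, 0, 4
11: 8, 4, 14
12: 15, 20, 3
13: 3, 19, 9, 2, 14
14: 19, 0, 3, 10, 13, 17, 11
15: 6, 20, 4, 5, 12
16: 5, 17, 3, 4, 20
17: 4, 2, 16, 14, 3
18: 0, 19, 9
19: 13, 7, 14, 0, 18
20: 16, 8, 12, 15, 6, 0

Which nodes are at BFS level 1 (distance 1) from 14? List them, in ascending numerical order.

Level 0: 14
Level 1: 0, 3, 10, 11, 13, 17, 19
Level 2: 2, 4, 7, 8, 9, 12, 16, 18, 20
Level 3: 1, 5, 6, 15

0, 3, 10, 11, 13, 17, 19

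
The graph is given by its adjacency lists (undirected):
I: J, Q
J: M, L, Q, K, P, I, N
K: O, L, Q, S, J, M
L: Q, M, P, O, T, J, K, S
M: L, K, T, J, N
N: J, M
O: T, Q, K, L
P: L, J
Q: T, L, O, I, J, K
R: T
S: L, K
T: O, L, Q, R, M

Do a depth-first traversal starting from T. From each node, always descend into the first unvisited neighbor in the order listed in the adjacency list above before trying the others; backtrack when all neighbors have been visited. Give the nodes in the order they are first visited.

T, O, Q, L, M, K, S, J, P, I, N, R

Visit T
T → O
O → Q
Q → L
L → M
M → K
K → S
K → J
J → P
J → I
J → N
T → R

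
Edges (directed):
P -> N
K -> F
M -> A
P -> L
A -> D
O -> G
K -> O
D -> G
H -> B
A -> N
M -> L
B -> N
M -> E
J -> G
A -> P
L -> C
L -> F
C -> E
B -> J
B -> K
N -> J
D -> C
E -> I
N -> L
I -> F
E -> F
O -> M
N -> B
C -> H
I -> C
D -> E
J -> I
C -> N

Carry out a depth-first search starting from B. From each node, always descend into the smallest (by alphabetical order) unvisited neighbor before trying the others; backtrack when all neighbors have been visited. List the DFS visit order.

Visit B
B → J
J → G
J → I
I → C
C → E
E → F
C → H
C → N
N → L
B → K
K → O
O → M
M → A
A → D
A → P

B → J → G → I → C → E → F → H → N → L → K → O → M → A → D → P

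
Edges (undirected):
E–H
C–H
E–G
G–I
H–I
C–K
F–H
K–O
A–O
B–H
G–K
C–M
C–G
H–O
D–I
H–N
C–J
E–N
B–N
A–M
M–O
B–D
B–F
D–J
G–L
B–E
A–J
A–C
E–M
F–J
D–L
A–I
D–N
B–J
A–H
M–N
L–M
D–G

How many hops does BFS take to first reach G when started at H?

Level 0: H
Level 1: A, B, C, E, F, I, N, O
Level 2: D, G, J, K, M
Level 3: L
G first appears at level 2.

2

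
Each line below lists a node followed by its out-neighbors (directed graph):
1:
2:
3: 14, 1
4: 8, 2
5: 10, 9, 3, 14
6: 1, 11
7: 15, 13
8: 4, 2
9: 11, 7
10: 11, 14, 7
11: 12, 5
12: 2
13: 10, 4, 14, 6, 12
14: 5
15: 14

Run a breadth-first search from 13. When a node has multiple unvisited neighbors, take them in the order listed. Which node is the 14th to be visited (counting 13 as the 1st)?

9

Visit 13; enqueue 10, 4, 14, 6, 12 → queue [10, 4, 14, 6, 12]
Visit 10; enqueue 11, 7 → queue [4, 14, 6, 12, 11, 7]
Visit 4; enqueue 8, 2 → queue [14, 6, 12, 11, 7, 8, 2]
Visit 14; enqueue 5 → queue [6, 12, 11, 7, 8, 2, 5]
Visit 6; enqueue 1 → queue [12, 11, 7, 8, 2, 5, 1]
Visit 12 → queue [11, 7, 8, 2, 5, 1]
Visit 11 → queue [7, 8, 2, 5, 1]
Visit 7; enqueue 15 → queue [8, 2, 5, 1, 15]
Visit 8 → queue [2, 5, 1, 15]
Visit 2 → queue [5, 1, 15]
Visit 5; enqueue 9, 3 → queue [1, 15, 9, 3]
Visit 1 → queue [15, 9, 3]
Visit 15 → queue [9, 3]
Visit 9 → queue [3]
Visit 3 → queue []

Visit order: 13, 10, 4, 14, 6, 12, 11, 7, 8, 2, 5, 1, 15, 9, 3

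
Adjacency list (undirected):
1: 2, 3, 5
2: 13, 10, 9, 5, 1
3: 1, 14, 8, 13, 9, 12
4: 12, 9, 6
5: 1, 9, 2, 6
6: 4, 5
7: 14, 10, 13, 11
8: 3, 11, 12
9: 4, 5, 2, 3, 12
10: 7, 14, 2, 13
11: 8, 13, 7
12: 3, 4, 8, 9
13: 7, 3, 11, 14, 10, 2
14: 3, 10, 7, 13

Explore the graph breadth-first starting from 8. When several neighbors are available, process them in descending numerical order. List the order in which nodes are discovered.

8, 12, 11, 3, 9, 4, 13, 7, 14, 1, 5, 2, 6, 10

Visit 8; enqueue 12, 11, 3 → queue [12, 11, 3]
Visit 12; enqueue 9, 4 → queue [11, 3, 9, 4]
Visit 11; enqueue 13, 7 → queue [3, 9, 4, 13, 7]
Visit 3; enqueue 14, 1 → queue [9, 4, 13, 7, 14, 1]
Visit 9; enqueue 5, 2 → queue [4, 13, 7, 14, 1, 5, 2]
Visit 4; enqueue 6 → queue [13, 7, 14, 1, 5, 2, 6]
Visit 13; enqueue 10 → queue [7, 14, 1, 5, 2, 6, 10]
Visit 7 → queue [14, 1, 5, 2, 6, 10]
Visit 14 → queue [1, 5, 2, 6, 10]
Visit 1 → queue [5, 2, 6, 10]
Visit 5 → queue [2, 6, 10]
Visit 2 → queue [6, 10]
Visit 6 → queue [10]
Visit 10 → queue []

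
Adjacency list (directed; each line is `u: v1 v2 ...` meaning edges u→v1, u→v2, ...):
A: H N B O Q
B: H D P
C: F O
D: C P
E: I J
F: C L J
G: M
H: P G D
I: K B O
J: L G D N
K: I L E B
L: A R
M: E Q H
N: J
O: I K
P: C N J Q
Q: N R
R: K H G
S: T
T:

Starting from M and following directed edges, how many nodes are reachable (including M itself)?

18

BFS from M visits: M, E, Q, H, I, J, N, R, P, G, D, K, B, O, L, C, A, F
Reachable nodes: 18 of 20 total.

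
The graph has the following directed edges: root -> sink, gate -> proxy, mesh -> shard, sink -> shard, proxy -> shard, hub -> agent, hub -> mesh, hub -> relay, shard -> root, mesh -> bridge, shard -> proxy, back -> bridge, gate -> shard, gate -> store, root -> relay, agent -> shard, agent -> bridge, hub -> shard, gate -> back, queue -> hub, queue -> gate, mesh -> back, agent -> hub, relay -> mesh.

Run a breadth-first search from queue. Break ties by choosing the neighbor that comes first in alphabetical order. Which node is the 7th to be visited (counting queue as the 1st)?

store

Visit queue; enqueue gate, hub → queue [gate, hub]
Visit gate; enqueue back, proxy, shard, store → queue [hub, back, proxy, shard, store]
Visit hub; enqueue agent, mesh, relay → queue [back, proxy, shard, store, agent, mesh, relay]
Visit back; enqueue bridge → queue [proxy, shard, store, agent, mesh, relay, bridge]
Visit proxy → queue [shard, store, agent, mesh, relay, bridge]
Visit shard; enqueue root → queue [store, agent, mesh, relay, bridge, root]
Visit store → queue [agent, mesh, relay, bridge, root]
Visit agent → queue [mesh, relay, bridge, root]
Visit mesh → queue [relay, bridge, root]
Visit relay → queue [bridge, root]
Visit bridge → queue [root]
Visit root; enqueue sink → queue [sink]
Visit sink → queue []

Visit order: queue, gate, hub, back, proxy, shard, store, agent, mesh, relay, bridge, root, sink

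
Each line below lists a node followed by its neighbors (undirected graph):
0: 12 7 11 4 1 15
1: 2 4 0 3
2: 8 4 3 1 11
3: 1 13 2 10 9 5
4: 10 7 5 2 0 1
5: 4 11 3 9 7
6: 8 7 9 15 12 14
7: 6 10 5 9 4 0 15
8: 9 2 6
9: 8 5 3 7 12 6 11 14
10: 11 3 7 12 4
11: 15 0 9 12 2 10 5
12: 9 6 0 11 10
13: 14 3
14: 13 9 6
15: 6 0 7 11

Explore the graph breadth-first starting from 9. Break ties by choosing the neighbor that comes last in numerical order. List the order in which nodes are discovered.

Visit 9; enqueue 14, 12, 11, 8, 7, 6, 5, 3 → queue [14, 12, 11, 8, 7, 6, 5, 3]
Visit 14; enqueue 13 → queue [12, 11, 8, 7, 6, 5, 3, 13]
Visit 12; enqueue 10, 0 → queue [11, 8, 7, 6, 5, 3, 13, 10, 0]
Visit 11; enqueue 15, 2 → queue [8, 7, 6, 5, 3, 13, 10, 0, 15, 2]
Visit 8 → queue [7, 6, 5, 3, 13, 10, 0, 15, 2]
Visit 7; enqueue 4 → queue [6, 5, 3, 13, 10, 0, 15, 2, 4]
Visit 6 → queue [5, 3, 13, 10, 0, 15, 2, 4]
Visit 5 → queue [3, 13, 10, 0, 15, 2, 4]
Visit 3; enqueue 1 → queue [13, 10, 0, 15, 2, 4, 1]
Visit 13 → queue [10, 0, 15, 2, 4, 1]
Visit 10 → queue [0, 15, 2, 4, 1]
Visit 0 → queue [15, 2, 4, 1]
Visit 15 → queue [2, 4, 1]
Visit 2 → queue [4, 1]
Visit 4 → queue [1]
Visit 1 → queue []

9 → 14 → 12 → 11 → 8 → 7 → 6 → 5 → 3 → 13 → 10 → 0 → 15 → 2 → 4 → 1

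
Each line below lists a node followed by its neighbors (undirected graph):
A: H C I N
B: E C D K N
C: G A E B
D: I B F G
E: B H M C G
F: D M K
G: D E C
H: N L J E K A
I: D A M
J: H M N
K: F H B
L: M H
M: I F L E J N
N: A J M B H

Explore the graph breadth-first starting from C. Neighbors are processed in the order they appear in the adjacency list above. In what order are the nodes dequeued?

C G A E B D H I N M K F L J

Visit C; enqueue G, A, E, B → queue [G, A, E, B]
Visit G; enqueue D → queue [A, E, B, D]
Visit A; enqueue H, I, N → queue [E, B, D, H, I, N]
Visit E; enqueue M → queue [B, D, H, I, N, M]
Visit B; enqueue K → queue [D, H, I, N, M, K]
Visit D; enqueue F → queue [H, I, N, M, K, F]
Visit H; enqueue L, J → queue [I, N, M, K, F, L, J]
Visit I → queue [N, M, K, F, L, J]
Visit N → queue [M, K, F, L, J]
Visit M → queue [K, F, L, J]
Visit K → queue [F, L, J]
Visit F → queue [L, J]
Visit L → queue [J]
Visit J → queue []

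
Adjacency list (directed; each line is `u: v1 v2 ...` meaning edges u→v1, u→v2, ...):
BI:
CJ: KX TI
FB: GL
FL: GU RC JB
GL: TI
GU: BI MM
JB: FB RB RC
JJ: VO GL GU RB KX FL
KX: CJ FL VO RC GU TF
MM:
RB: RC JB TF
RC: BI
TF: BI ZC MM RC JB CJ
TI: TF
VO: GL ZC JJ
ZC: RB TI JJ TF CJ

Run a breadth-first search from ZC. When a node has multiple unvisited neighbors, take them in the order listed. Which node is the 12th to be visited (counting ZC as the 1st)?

KX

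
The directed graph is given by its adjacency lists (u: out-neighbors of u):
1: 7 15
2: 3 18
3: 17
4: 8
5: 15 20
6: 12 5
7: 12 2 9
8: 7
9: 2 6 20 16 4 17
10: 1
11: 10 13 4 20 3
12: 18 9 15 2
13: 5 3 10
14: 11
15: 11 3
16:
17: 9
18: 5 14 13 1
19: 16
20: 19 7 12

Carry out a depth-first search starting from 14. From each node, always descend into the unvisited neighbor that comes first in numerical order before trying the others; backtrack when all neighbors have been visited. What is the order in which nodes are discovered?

14 -> 11 -> 3 -> 17 -> 9 -> 2 -> 18 -> 1 -> 7 -> 12 -> 15 -> 5 -> 20 -> 19 -> 16 -> 13 -> 10 -> 4 -> 8 -> 6

Visit 14
14 → 11
11 → 3
3 → 17
17 → 9
9 → 2
2 → 18
18 → 1
1 → 7
7 → 12
12 → 15
18 → 5
5 → 20
20 → 19
19 → 16
18 → 13
13 → 10
9 → 4
4 → 8
9 → 6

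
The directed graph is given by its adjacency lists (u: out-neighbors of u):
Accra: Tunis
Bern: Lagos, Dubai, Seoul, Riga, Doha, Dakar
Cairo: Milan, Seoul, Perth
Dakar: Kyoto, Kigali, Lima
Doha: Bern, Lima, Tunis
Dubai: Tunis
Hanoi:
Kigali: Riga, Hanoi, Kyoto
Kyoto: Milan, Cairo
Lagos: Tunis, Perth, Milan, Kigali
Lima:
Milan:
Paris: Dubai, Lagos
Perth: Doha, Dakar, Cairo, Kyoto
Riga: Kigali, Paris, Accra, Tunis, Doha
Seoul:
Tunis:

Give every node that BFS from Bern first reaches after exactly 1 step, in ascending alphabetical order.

Level 0: Bern
Level 1: Dakar, Doha, Dubai, Lagos, Riga, Seoul
Level 2: Accra, Kigali, Kyoto, Lima, Milan, Paris, Perth, Tunis
Level 3: Cairo, Hanoi

Dakar, Doha, Dubai, Lagos, Riga, Seoul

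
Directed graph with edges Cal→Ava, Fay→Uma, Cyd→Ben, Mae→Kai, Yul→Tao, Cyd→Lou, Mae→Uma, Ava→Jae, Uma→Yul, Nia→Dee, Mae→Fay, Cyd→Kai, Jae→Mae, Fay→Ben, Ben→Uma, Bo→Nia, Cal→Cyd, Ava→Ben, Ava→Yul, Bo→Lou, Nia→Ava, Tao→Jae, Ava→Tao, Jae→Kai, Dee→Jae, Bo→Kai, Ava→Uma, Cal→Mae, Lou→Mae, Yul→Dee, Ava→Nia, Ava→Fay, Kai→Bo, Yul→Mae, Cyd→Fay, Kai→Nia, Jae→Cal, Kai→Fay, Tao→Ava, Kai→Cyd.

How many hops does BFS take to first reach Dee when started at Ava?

2

Level 0: Ava
Level 1: Ben, Fay, Jae, Nia, Tao, Uma, Yul
Level 2: Cal, Dee, Kai, Mae
Level 3: Bo, Cyd
Level 4: Lou
Dee first appears at level 2.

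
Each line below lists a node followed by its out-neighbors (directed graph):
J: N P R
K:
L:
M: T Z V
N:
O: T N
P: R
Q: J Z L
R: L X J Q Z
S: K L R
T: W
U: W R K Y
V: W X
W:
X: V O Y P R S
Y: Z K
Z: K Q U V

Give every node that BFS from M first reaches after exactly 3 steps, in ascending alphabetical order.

J, L, O, P, R, S, Y

Level 0: M
Level 1: T, V, Z
Level 2: K, Q, U, W, X
Level 3: J, L, O, P, R, S, Y
Level 4: N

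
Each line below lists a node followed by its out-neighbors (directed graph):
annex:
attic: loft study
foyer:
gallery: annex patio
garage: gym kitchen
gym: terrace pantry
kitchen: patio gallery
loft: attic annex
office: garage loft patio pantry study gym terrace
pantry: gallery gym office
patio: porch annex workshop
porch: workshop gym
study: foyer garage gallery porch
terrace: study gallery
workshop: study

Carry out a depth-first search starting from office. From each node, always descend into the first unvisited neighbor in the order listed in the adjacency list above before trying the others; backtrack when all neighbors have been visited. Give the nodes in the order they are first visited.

office garage gym terrace study foyer gallery annex patio porch workshop pantry kitchen loft attic

Visit office
office → garage
garage → gym
gym → terrace
terrace → study
study → foyer
study → gallery
gallery → annex
gallery → patio
patio → porch
porch → workshop
gym → pantry
garage → kitchen
office → loft
loft → attic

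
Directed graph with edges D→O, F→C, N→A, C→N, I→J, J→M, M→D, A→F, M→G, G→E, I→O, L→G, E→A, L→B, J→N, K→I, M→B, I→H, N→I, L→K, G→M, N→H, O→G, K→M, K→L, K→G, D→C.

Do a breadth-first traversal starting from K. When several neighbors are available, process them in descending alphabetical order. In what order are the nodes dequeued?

Visit K; enqueue M, L, I, G → queue [M, L, I, G]
Visit M; enqueue D, B → queue [L, I, G, D, B]
Visit L → queue [I, G, D, B]
Visit I; enqueue O, J, H → queue [G, D, B, O, J, H]
Visit G; enqueue E → queue [D, B, O, J, H, E]
Visit D; enqueue C → queue [B, O, J, H, E, C]
Visit B → queue [O, J, H, E, C]
Visit O → queue [J, H, E, C]
Visit J; enqueue N → queue [H, E, C, N]
Visit H → queue [E, C, N]
Visit E; enqueue A → queue [C, N, A]
Visit C → queue [N, A]
Visit N → queue [A]
Visit A; enqueue F → queue [F]
Visit F → queue []

K → M → L → I → G → D → B → O → J → H → E → C → N → A → F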